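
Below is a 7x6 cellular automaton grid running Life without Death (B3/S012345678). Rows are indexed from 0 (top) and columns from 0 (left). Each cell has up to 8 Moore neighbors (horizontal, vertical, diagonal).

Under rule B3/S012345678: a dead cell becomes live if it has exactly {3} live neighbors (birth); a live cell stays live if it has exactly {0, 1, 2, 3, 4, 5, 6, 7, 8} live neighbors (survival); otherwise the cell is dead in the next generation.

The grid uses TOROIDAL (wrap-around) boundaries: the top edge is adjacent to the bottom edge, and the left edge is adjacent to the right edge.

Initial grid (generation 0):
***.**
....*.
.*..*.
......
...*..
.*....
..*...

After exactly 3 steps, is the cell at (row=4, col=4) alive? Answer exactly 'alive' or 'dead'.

Simulating step by step:
Generation 0 (given above): 11 live cells
Generation 1: 15 live cells
***.**
..*.*.
.*..*.
......
...*..
.**...
..**.*
Generation 2: 18 live cells
***.**
..*.*.
.*.**.
......
..**..
.**.*.
..**.*
Generation 3: 21 live cells
***.**
..*.*.
.****.
....*.
.***..
.**.*.
..**.*

Cell (4,4) at generation 3: 0 -> dead

Answer: dead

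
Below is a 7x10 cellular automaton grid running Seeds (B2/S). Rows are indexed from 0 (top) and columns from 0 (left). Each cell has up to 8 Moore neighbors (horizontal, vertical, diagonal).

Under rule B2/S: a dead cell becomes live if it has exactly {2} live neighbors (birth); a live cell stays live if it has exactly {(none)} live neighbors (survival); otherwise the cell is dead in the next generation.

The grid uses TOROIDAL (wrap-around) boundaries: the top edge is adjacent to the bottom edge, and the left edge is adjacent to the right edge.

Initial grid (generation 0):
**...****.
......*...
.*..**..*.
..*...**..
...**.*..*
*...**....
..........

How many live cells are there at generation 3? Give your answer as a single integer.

Answer: 19

Derivation:
Simulating step by step:
Generation 0 (given above): 21 live cells
Generation 1: 14 live cells
.........*
..*.......
..**......
**.......*
***.....*.
......*..*
........*.
Generation 2: 8 live cells
........*.
.*........
.........*
........*.
.......*..
..*.......
*......*..
Generation 3: 19 live cells
**.....*.*
*.......**
*.......*.
.......*.*
........*.
.*....***.
.*......**
Population at generation 3: 19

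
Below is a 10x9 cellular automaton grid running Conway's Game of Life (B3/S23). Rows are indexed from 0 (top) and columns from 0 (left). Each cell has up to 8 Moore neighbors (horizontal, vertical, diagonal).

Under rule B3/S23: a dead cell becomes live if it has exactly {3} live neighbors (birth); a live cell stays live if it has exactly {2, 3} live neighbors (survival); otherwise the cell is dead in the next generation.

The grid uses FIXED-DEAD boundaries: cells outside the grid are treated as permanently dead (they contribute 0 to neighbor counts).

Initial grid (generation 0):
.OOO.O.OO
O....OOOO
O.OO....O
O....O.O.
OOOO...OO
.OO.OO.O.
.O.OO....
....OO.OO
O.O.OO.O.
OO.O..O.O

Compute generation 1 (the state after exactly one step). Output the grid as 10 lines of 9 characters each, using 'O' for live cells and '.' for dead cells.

Simulating step by step:
Generation 0 (given above): 46 live cells
Generation 1: 41 live cells
(generation 1 grid is the final answer)

Answer: .OO.OO..O
O....O...
O...OO..O
O...O.OO.
O..O.O.OO
.....OOOO
.O.....OO
.OO....OO
O.O......
OOOOOOOO.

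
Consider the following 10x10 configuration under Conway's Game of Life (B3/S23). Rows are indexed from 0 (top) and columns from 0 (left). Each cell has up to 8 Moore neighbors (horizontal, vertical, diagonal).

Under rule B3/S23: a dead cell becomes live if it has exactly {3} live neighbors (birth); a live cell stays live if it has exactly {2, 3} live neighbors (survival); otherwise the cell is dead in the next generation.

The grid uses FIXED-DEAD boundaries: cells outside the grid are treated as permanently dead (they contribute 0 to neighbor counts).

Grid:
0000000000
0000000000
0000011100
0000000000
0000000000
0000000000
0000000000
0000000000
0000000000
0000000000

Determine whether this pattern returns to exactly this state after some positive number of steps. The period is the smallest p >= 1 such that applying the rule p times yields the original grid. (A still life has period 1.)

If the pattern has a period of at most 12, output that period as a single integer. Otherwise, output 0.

Simulating and comparing each generation to the original:
Gen 0 (original, given above): 3 live cells
Gen 1: 3 live cells, differs from original
Gen 2: 3 live cells, MATCHES original -> period = 2

Answer: 2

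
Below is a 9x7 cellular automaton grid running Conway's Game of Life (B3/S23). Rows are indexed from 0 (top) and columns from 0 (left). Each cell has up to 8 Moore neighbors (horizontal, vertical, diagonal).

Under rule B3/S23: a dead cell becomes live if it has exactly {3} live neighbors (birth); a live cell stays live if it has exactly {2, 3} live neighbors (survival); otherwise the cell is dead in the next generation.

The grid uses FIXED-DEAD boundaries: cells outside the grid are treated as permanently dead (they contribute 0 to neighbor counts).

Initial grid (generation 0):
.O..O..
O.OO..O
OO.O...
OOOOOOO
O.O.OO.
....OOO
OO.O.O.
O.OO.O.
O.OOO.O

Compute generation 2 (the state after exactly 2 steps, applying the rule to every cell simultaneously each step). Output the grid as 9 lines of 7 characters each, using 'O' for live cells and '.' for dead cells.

Simulating step by step:
Generation 0 (given above): 36 live cells
Generation 1: 22 live cells
.OOO...
O..OO..
......O
......O
O.O....
O.O...O
OO.O...
O....OO
..O.OO.
Generation 2: 23 live cells
(generation 2 grid is the final answer)

Answer: .OOOO..
.O.OO..
.....O.
.......
.......
O.OO...
O.O..OO
O.OO.OO
....OOO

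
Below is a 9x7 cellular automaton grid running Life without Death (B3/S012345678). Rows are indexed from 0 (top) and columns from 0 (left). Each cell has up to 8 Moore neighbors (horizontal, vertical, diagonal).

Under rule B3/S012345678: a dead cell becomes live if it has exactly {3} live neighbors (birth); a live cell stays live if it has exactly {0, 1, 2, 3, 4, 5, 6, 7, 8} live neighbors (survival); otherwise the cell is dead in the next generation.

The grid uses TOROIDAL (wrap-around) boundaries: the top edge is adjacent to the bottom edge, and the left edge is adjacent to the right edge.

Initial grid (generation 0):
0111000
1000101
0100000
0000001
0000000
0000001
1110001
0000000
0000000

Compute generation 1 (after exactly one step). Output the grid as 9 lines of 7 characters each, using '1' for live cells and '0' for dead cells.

Answer: 1111000
1001101
0100011
0000001
0000000
0100001
1110001
1100000
0010000

Derivation:
Simulating step by step:
Generation 0 (given above): 13 live cells
Generation 1: 21 live cells
(generation 1 grid is the final answer)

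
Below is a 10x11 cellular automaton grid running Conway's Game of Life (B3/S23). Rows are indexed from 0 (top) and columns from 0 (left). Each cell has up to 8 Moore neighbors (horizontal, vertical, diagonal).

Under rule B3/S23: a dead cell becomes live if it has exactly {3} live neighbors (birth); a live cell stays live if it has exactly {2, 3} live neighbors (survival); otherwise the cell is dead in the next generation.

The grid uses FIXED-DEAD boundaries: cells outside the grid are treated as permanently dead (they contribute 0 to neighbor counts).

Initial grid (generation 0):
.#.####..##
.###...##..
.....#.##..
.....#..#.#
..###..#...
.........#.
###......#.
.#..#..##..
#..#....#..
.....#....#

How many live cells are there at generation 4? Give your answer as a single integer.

Simulating step by step:
Generation 0 (given above): 36 live cells
Generation 1: 33 live cells
.#.#######.
.#.#.......
..#.#......
...#.#..##.
...##...##.
........#..
###......#.
...#...###.
....#..###.
...........
Generation 2: 35 live cells
...######..
.#....###..
..#.#......
..#..#..##.
...##..#...
.###....#..
.##....#.#.
.###...#..#
.......#.#.
........#..
Generation 3: 35 live cells
....##..#..
..#.....#..
.###.##..#.
..#..#..#..
.#..#..#.#.
.#..#..##..
#......#.#.
.#.#..##.##
..#....#.#.
........#..
Generation 4: 48 live cells
...........
.##...####.
.#.#######.
.....#.###.
.#######.#.
##....##.#.
###......##
.##...##.##
..#...##.##
........#..
Population at generation 4: 48

Answer: 48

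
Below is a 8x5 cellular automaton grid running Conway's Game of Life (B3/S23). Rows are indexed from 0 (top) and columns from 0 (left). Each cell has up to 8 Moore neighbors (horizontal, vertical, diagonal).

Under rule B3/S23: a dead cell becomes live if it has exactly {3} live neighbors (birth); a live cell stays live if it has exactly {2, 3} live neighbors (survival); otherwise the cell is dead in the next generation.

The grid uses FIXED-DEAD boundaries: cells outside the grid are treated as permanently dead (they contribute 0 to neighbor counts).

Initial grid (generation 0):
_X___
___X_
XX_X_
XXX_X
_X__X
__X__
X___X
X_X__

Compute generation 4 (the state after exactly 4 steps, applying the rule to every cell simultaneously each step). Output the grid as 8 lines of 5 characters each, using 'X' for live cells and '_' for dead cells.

Answer: _X___
X_XX_
X___X
_X___
__XXX
_____
_____
_____

Derivation:
Simulating step by step:
Generation 0 (given above): 16 live cells
Generation 1: 11 live cells
_____
XX___
X__XX
____X
X____
_X_X_
___X_
_X___
Generation 2: 9 live cells
_____
XX___
XX_XX
___XX
_____
__X__
_____
_____
Generation 3: 11 live cells
_____
XXX__
XX_XX
__XXX
___X_
_____
_____
_____
Generation 4: 10 live cells
(generation 4 grid is the final answer)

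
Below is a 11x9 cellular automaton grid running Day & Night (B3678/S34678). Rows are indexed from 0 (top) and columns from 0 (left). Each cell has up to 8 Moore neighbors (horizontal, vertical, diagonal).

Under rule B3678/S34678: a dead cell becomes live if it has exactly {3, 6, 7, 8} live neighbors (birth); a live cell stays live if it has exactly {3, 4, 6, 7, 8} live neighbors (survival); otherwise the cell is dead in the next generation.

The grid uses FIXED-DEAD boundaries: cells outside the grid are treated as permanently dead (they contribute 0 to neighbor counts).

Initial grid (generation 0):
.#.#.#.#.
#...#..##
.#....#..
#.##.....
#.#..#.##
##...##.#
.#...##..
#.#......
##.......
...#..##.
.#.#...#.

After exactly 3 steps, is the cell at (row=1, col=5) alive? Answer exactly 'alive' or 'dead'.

Answer: dead

Derivation:
Simulating step by step:
Generation 0 (given above): 36 live cells
Generation 1: 38 live cells
....#.#.#
.##..#.#.
####...#.
..#...##.
#####..#.
###.##...
.##..###.
#........
.##......
##.......
..#...#..
Generation 2: 37 live cells
.....#.#.
###.#..##
...#...##
.####.###
##..#....
######.#.
..#####..
......#..
.#.......
.#.......
.#.......
Generation 3: 34 live cells
.#....#.#
...#...##
#.#..#.#.
######.##
####....#
#..##....
..#...##.
..###....
.........
#.#......
.........

Cell (1,5) at generation 3: 0 -> dead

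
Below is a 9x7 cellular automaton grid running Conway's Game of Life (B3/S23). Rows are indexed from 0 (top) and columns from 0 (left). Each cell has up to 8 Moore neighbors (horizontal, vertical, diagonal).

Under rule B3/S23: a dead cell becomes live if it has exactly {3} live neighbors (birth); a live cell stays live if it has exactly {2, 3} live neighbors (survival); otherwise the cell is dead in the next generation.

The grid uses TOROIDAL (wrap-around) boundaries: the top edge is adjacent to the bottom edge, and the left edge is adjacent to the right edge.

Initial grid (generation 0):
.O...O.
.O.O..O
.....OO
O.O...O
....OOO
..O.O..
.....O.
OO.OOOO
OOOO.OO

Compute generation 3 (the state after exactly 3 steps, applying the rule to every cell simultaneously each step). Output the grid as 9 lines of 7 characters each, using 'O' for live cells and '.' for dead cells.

Simulating step by step:
Generation 0 (given above): 28 live cells
Generation 1: 22 live cells
...O.O.
..O.O.O
.OO..O.
O...O..
OO..O.O
...OO.O
OOO....
...O...
...O...
Generation 2: 30 live cells
..OO.O.
.OO.O.O
OOO.OOO
..OOO..
.O..O.O
...OO.O
OOO.O..
.O.O...
..OO...
Generation 3: 12 live cells
(generation 3 grid is the final answer)

Answer: .....O.
.......
......O
.......
O......
....O.O
OO..OO.
O...O..
.O.....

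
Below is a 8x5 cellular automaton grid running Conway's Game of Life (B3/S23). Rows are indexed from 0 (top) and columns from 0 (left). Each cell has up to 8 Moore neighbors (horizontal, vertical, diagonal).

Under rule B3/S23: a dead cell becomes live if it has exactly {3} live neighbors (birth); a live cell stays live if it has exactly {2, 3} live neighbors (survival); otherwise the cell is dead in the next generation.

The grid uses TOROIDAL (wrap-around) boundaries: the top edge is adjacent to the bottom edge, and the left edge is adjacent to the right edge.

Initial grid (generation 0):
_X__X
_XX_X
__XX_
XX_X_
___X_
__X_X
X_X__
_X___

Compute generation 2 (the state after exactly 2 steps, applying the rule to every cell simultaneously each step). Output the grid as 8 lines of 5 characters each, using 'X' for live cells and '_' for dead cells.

Answer: _X_X_
X_X__
X_X__
XX__X
___X_
_____
X___X
X___X

Derivation:
Simulating step by step:
Generation 0 (given above): 16 live cells
Generation 1: 17 live cells
_X_X_
_X__X
_____
_X_X_
XX_X_
_XX_X
X_XX_
_XX__
Generation 2: 14 live cells
(generation 2 grid is the final answer)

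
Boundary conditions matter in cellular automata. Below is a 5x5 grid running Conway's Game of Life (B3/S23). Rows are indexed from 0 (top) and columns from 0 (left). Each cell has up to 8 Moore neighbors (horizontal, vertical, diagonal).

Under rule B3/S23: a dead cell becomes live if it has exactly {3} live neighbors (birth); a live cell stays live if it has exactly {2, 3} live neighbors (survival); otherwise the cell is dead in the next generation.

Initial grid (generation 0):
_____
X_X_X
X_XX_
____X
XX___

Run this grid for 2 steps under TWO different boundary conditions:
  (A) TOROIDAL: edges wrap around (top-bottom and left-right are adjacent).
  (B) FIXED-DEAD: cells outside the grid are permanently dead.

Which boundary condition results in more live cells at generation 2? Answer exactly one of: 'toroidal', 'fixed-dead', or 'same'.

Answer: toroidal

Derivation:
Under TOROIDAL boundary, generation 2:
_X_XX
X___X
X_X__
X_XXX
X____
Population = 12

Under FIXED-DEAD boundary, generation 2:
_____
___X_
__X__
_XXX_
_____
Population = 5

Comparison: toroidal=12, fixed-dead=5 -> toroidal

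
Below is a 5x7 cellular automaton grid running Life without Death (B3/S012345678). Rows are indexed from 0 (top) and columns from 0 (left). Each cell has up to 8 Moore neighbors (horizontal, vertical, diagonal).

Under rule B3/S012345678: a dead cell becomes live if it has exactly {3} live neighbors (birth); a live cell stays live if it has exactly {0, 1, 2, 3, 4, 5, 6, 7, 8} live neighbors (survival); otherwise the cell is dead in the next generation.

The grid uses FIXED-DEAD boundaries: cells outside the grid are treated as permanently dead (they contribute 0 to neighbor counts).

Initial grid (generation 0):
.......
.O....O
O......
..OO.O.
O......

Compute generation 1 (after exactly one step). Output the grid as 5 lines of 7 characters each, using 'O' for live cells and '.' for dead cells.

Simulating step by step:
Generation 0 (given above): 7 live cells
Generation 1: 10 live cells
(generation 1 grid is the final answer)

Answer: .......
.O....O
OOO....
.OOO.O.
O......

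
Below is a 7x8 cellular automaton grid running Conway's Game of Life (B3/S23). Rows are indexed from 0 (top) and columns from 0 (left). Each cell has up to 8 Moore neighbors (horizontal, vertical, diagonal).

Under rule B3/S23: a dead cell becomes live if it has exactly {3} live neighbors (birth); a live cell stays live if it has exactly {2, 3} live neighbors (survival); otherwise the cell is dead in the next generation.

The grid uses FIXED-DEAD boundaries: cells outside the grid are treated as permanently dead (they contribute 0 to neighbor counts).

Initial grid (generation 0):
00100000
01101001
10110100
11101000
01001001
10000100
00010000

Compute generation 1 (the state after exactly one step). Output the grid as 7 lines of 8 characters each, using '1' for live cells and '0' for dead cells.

Simulating step by step:
Generation 0 (given above): 19 live cells
Generation 1: 14 live cells
(generation 1 grid is the final answer)

Answer: 01110000
00001000
10000100
10001100
00111100
00001000
00000000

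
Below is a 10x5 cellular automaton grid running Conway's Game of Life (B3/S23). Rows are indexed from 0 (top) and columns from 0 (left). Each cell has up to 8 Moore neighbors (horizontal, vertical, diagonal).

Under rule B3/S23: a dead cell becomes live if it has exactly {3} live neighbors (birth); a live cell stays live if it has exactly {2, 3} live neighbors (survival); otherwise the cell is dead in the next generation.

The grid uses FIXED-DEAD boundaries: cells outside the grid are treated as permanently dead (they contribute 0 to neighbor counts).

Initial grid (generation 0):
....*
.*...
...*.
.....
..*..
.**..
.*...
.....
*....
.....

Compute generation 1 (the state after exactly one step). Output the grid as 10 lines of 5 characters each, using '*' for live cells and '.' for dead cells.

Simulating step by step:
Generation 0 (given above): 8 live cells
Generation 1: 6 live cells
(generation 1 grid is the final answer)

Answer: .....
.....
.....
.....
.**..
.**..
.**..
.....
.....
.....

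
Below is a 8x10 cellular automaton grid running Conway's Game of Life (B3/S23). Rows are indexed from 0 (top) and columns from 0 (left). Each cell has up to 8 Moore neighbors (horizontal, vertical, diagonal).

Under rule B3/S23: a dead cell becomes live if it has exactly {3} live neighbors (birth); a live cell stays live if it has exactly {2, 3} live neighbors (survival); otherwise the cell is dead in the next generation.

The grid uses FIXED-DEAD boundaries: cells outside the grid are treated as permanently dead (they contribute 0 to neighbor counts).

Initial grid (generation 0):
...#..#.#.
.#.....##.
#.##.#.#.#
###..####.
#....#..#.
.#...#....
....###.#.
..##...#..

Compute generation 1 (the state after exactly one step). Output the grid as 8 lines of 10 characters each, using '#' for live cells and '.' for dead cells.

Answer: ........#.
.#.##....#
#..###...#
#.##.#...#
#.#.##..#.
.......#..
..######..
...#####..

Derivation:
Simulating step by step:
Generation 0 (given above): 31 live cells
Generation 1: 32 live cells
(generation 1 grid is the final answer)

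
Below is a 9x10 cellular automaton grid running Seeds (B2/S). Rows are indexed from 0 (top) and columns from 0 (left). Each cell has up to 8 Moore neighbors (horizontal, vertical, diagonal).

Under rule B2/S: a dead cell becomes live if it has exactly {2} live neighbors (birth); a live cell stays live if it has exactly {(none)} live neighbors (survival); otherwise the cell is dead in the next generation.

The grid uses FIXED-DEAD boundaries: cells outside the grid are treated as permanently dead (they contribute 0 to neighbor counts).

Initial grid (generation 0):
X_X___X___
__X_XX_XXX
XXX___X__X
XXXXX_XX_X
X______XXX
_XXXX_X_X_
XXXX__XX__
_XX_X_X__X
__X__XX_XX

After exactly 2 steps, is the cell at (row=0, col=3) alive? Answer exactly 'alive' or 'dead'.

Simulating step by step:
Generation 0 (given above): 48 live cells
Generation 1: 4 live cells
____X____X
__________
__________
__________
__________
__________
_________X
__________
____X_____
Generation 2: 0 live cells
__________
__________
__________
__________
__________
__________
__________
__________
__________

Cell (0,3) at generation 2: 0 -> dead

Answer: dead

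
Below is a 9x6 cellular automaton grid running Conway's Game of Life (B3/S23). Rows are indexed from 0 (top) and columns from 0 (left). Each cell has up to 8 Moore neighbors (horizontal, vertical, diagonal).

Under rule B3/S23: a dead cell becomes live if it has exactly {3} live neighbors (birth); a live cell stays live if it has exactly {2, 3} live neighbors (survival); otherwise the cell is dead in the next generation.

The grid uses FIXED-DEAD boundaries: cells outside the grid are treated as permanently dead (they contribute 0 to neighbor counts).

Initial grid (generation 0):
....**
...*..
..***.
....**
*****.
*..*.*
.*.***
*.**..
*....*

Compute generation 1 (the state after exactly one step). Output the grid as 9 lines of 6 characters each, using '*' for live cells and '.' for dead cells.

Simulating step by step:
Generation 0 (given above): 25 live cells
Generation 1: 19 live cells
(generation 1 grid is the final answer)

Answer: ....*.
..*..*
..*..*
.....*
***...
*....*
**...*
*.**.*
.*....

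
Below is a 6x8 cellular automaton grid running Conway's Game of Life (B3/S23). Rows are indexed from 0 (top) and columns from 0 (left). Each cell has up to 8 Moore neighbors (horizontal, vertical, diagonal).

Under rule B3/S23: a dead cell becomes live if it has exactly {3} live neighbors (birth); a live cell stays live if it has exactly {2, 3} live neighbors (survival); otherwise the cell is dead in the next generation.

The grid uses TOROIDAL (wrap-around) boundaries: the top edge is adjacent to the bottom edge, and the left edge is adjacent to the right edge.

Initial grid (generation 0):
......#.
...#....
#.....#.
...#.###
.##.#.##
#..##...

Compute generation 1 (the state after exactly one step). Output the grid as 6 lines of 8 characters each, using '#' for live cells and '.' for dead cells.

Answer: ...##...
.......#
....###.
.####...
.##.....
#####.#.

Derivation:
Simulating step by step:
Generation 0 (given above): 16 live cells
Generation 1: 18 live cells
(generation 1 grid is the final answer)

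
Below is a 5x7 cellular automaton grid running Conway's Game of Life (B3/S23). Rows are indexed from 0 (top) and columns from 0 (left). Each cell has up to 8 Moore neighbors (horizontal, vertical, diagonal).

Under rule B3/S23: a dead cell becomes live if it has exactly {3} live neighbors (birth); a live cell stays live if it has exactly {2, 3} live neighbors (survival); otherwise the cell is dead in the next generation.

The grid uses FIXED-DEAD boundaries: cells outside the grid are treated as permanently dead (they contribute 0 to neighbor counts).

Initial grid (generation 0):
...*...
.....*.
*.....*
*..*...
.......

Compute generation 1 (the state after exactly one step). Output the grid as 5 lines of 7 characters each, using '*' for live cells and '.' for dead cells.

Simulating step by step:
Generation 0 (given above): 6 live cells
Generation 1: 0 live cells
(generation 1 grid is the final answer)

Answer: .......
.......
.......
.......
.......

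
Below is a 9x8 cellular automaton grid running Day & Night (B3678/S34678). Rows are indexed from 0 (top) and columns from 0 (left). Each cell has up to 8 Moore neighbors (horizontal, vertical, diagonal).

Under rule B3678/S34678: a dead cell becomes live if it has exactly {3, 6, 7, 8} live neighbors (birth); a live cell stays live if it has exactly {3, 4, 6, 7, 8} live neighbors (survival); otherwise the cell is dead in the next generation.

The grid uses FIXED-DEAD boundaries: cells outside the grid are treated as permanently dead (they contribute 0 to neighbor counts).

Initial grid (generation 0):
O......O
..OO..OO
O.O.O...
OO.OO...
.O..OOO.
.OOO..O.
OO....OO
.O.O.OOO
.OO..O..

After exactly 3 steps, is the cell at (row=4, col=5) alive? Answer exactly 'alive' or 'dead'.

Simulating step by step:
Generation 0 (given above): 33 live cells
Generation 1: 30 live cells
......O.
...O....
..OOOO..
OO.OO...
.OO.OO..
.OO.O.O.
OOOOO..O
.O..OO.O
..O.O...
Generation 2: 26 live cells
........
..OO.O..
.OO.....
.OOOO...
...OOO..
.OOOO...
O...O...
OO.OOOO.
...O.O..
Generation 3: 21 live cells
........
.OO.....
.OOO....
.O..OO..
..OOOO..
..O.....
O..O....
..OO.O..
..O..OO.

Cell (4,5) at generation 3: 1 -> alive

Answer: alive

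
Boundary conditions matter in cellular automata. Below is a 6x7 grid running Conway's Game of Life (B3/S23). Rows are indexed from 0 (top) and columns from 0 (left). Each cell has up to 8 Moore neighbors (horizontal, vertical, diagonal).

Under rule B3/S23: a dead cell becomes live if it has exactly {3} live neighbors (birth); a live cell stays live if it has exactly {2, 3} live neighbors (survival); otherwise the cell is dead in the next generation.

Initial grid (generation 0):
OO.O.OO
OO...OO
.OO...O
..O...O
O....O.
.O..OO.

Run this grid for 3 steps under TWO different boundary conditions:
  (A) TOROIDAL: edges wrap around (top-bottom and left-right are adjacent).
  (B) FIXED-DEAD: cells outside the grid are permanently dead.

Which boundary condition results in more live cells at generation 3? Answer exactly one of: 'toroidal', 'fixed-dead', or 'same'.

Answer: toroidal

Derivation:
Under TOROIDAL boundary, generation 3:
.O.....
.......
..OO.O.
OOO....
.......
OOOOO.O
Population = 13

Under FIXED-DEAD boundary, generation 3:
.OOOOO.
O.....O
.O.....
....O..
..O..O.
.......
Population = 11

Comparison: toroidal=13, fixed-dead=11 -> toroidal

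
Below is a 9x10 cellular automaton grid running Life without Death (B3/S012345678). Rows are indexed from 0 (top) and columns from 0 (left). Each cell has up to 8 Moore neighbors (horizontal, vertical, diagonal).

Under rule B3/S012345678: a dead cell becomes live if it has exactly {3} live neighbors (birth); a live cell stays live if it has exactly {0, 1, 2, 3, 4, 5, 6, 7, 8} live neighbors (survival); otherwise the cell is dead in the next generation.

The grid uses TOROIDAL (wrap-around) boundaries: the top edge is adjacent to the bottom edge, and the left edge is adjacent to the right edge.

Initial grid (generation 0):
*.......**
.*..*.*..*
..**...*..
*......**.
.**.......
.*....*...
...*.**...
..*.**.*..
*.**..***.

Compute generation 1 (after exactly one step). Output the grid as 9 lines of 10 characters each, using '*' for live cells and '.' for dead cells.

Simulating step by step:
Generation 0 (given above): 30 live cells
Generation 1: 51 live cells
(generation 1 grid is the final answer)

Answer: *.**.**.**
.****.**.*
****..**.*
*..*...**.
***....*..
.*...**...
..**.***..
.**.**.**.
*.*******.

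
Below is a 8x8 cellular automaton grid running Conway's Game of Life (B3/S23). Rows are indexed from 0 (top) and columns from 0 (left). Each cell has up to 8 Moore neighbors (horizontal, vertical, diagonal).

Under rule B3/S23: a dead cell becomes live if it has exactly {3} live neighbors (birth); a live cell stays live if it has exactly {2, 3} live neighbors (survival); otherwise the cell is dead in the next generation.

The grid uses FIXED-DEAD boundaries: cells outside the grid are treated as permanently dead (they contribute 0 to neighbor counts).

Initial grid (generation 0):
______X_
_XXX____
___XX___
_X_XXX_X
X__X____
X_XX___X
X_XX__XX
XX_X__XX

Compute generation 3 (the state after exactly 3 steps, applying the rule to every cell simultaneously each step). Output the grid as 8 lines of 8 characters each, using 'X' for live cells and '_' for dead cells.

Simulating step by step:
Generation 0 (given above): 27 live cells
Generation 1: 20 live cells
__X_____
__XXX___
_X___X__
_____X__
X_____X_
X___X_XX
X___X___
XX_X__XX
Generation 2: 21 live cells
__X_____
_XXXX___
__XX_X__
_____XX_
______XX
XX____XX
X__XX___
XX______
Generation 3: 18 live cells
(generation 3 grid is the final answer)

Answer: _XX_____
_X__X___
_X___XX_
____XX_X
________
XX___XXX
__X_____
XX______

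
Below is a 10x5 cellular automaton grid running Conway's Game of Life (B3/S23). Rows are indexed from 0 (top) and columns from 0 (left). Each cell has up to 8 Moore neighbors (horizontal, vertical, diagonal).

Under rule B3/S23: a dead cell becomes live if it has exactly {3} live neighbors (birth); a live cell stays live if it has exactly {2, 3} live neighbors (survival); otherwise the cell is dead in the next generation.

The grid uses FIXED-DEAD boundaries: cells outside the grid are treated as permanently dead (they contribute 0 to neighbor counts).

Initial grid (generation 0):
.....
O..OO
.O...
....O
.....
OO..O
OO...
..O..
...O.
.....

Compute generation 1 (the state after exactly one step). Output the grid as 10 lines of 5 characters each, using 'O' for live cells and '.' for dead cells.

Simulating step by step:
Generation 0 (given above): 12 live cells
Generation 1: 8 live cells
(generation 1 grid is the final answer)

Answer: .....
.....
...OO
.....
.....
OO...
O.O..
.OO..
.....
.....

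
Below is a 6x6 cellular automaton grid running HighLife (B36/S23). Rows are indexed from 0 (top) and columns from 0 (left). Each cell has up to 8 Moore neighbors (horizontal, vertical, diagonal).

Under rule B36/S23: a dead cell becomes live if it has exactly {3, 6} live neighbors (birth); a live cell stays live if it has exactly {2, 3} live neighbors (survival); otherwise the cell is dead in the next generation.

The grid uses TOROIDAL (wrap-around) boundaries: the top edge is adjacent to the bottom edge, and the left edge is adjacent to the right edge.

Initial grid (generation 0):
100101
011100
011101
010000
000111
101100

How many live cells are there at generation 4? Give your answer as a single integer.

Answer: 11

Derivation:
Simulating step by step:
Generation 0 (given above): 17 live cells
Generation 1: 17 live cells
101001
000001
000110
010001
110111
111010
Generation 2: 12 live cells
001110
100101
100011
010010
000100
000000
Generation 3: 15 live cells
001111
111010
010100
100110
000000
001010
Generation 4: 11 live cells
100000
100100
000000
001110
000011
001011
Population at generation 4: 11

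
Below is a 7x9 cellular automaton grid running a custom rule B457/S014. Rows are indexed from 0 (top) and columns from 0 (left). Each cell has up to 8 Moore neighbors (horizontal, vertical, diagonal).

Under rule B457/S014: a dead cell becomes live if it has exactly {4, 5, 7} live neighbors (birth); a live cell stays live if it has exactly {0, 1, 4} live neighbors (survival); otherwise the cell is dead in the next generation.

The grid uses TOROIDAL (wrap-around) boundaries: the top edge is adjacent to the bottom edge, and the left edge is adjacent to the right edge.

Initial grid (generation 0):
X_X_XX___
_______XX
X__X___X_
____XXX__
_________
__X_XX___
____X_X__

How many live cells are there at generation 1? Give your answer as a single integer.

Simulating step by step:
Generation 0 (given above): 17 live cells
Generation 1: 12 live cells
X_X______
________X
X__X__X_X
_________
____XX___
__X______
___XX____
Population at generation 1: 12

Answer: 12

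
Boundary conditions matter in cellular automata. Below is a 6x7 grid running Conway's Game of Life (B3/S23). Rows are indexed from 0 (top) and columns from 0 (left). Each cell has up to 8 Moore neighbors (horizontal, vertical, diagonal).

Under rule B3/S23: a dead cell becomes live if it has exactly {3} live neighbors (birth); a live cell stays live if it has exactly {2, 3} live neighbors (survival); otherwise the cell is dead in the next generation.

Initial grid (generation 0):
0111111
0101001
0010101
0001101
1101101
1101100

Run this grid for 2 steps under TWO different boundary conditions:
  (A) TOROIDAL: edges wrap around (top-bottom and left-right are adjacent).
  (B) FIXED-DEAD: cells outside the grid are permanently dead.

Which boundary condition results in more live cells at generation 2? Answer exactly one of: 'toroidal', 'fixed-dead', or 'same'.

Answer: fixed-dead

Derivation:
Under TOROIDAL boundary, generation 2:
1000000
0000001
0110001
0110001
0000000
1000000
Population = 9

Under FIXED-DEAD boundary, generation 2:
0010111
0100001
0110001
1110010
0000110
1110100
Population = 19

Comparison: toroidal=9, fixed-dead=19 -> fixed-dead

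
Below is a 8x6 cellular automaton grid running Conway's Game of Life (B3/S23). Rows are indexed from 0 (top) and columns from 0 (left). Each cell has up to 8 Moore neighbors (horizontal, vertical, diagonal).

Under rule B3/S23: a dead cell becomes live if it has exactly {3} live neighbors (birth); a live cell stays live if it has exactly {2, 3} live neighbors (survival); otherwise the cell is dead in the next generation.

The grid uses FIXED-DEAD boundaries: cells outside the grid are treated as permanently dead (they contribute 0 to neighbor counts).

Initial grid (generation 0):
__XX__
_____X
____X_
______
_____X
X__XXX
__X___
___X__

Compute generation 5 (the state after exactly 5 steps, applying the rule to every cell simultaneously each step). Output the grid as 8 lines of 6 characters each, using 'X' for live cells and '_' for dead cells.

Answer: ______
______
______
______
______
______
______
______

Derivation:
Simulating step by step:
Generation 0 (given above): 11 live cells
Generation 1: 7 live cells
______
___XX_
______
______
_____X
___XXX
__X___
______
Generation 2: 6 live cells
______
______
______
______
_____X
___XXX
___XX_
______
Generation 3: 5 live cells
______
______
______
______
_____X
___X_X
___X_X
______
Generation 4: 2 live cells
______
______
______
______
____X_
_____X
______
______
Generation 5: 0 live cells
(generation 5 grid is the final answer)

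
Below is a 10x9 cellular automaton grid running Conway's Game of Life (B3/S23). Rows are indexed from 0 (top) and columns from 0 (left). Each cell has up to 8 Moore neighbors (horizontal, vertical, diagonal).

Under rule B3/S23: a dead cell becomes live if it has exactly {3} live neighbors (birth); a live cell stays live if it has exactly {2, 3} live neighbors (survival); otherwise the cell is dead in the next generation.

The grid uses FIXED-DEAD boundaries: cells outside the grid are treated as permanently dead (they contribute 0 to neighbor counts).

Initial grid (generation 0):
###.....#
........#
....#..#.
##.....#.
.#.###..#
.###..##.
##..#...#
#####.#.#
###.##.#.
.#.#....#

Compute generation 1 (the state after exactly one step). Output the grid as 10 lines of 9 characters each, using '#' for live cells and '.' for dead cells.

Answer: .#.......
.#.....##
.......##
####.####
...###..#
......###
....#.#.#
......#.#
.....####
##.##....

Derivation:
Simulating step by step:
Generation 0 (given above): 40 live cells
Generation 1: 34 live cells
(generation 1 grid is the final answer)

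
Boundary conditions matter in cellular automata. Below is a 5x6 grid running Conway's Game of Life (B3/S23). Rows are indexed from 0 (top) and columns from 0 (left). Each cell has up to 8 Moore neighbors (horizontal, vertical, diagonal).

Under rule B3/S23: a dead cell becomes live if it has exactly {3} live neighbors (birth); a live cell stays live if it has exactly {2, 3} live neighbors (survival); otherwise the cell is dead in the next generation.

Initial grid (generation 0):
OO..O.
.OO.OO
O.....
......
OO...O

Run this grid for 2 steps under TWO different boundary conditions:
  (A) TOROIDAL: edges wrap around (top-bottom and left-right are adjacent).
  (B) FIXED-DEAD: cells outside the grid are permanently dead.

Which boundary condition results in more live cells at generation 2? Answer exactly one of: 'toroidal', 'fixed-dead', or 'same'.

Under TOROIDAL boundary, generation 2:
.....O
OOO...
.O.O.O
.OO.OO
..O..O
Population = 13

Under FIXED-DEAD boundary, generation 2:
.O...O
O....O
OO.OO.
OO....
......
Population = 10

Comparison: toroidal=13, fixed-dead=10 -> toroidal

Answer: toroidal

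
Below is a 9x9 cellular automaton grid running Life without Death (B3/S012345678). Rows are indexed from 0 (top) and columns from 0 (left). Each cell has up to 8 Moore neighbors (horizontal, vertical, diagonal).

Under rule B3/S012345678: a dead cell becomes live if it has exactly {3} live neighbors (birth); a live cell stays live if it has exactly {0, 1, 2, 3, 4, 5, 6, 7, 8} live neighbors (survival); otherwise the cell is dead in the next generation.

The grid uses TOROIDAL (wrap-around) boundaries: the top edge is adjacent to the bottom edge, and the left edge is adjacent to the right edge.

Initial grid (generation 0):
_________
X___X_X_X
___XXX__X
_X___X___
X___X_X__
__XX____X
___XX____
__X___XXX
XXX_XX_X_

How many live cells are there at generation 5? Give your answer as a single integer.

Answer: 57

Derivation:
Simulating step by step:
Generation 0 (given above): 28 live cells
Generation 1: 47 live cells
___XX_XX_
X__XX_XXX
___XXXXXX
XX_X_XX__
XXXXXXX__
__XX_X__X
___XX___X
X_X___XXX
XXXXXX_X_
Generation 2: 56 live cells
___XX_XX_
X_XXX_XXX
_X_XXXXXX
XX_X_XX__
XXXXXXXXX
__XX_XXXX
_X_XXXX_X
X_X___XXX
XXXXXX_X_
Generation 3: 57 live cells
___XX_XX_
XXXXX_XXX
_X_XXXXXX
XX_X_XX__
XXXXXXXXX
__XX_XXXX
_X_XXXX_X
X_X___XXX
XXXXXX_X_
Generation 4: 57 live cells
___XX_XX_
XXXXX_XXX
_X_XXXXXX
XX_X_XX__
XXXXXXXXX
__XX_XXXX
_X_XXXX_X
X_X___XXX
XXXXXX_X_
Generation 5: 57 live cells
___XX_XX_
XXXXX_XXX
_X_XXXXXX
XX_X_XX__
XXXXXXXXX
__XX_XXXX
_X_XXXX_X
X_X___XXX
XXXXXX_X_
Population at generation 5: 57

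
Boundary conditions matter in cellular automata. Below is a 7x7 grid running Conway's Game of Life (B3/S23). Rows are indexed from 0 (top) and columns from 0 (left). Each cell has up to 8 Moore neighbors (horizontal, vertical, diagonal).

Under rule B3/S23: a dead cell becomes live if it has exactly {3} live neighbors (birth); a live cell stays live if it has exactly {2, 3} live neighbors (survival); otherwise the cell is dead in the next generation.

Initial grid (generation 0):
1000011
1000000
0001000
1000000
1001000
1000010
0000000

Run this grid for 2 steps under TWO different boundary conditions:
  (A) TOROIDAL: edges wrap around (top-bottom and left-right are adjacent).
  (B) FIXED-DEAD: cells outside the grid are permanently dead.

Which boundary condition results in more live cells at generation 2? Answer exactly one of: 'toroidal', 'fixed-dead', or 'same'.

Under TOROIDAL boundary, generation 2:
1100000
1000001
0000000
0000000
1000000
0100001
1000010
Population = 9

Under FIXED-DEAD boundary, generation 2:
0000000
0000000
0000000
0000000
0000000
0000000
0000000
Population = 0

Comparison: toroidal=9, fixed-dead=0 -> toroidal

Answer: toroidal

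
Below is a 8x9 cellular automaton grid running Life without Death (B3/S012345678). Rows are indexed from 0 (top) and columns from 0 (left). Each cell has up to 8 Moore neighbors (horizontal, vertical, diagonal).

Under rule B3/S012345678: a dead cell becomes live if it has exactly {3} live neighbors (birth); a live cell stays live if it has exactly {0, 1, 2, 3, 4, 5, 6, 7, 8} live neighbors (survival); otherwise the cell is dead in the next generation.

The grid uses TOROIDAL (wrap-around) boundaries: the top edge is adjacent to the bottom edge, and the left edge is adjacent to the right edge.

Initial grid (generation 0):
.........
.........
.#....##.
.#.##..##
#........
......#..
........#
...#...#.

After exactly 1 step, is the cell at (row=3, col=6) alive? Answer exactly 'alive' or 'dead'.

Answer: alive

Derivation:
Simulating step by step:
Generation 0 (given above): 13 live cells
Generation 1: 21 live cells
.........
.........
###...###
.####.###
#......##
......#..
.......##
...#...#.

Cell (3,6) at generation 1: 1 -> alive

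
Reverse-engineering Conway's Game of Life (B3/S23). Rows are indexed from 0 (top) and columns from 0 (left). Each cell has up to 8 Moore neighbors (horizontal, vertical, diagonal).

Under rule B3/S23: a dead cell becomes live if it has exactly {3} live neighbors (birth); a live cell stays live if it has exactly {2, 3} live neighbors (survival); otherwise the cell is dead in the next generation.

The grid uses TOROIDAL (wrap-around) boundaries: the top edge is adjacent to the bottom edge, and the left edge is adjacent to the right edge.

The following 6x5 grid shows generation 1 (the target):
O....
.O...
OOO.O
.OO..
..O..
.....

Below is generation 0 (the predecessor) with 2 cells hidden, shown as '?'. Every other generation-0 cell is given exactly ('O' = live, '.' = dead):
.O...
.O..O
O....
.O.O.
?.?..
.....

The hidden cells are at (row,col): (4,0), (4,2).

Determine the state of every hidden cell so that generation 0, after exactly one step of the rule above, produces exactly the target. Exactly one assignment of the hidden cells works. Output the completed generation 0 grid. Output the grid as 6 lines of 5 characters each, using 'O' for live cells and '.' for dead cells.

Answer: .O...
.O..O
O....
.O.O.
..O..
.....

Derivation:
Hidden generation-0 cells (in order): (4,0), (4,2).
A hidden cell only influences target cells in its own 3x3 neighborhood. Try each of the 2^2 = 4 assignments, step the completed generation 0 forward once under B3/S23, and compare with the target:
  (4,0)=. (4,2)=. -> step gives (3,1)='.' but target has 'O' -> reject
  (4,0)=. (4,2)=O -> step reproduces the target at every cell -> ACCEPT
  (4,0)=O (4,2)=. -> step gives (3,0)='O' but target has '.' -> reject
  (4,0)=O (4,2)=O -> step gives (3,0)='O' but target has '.' -> reject
Unique solution: (4,0)=dead, (4,2)=live.
Check: live-neighbor counts of every cell in the completed generation 0:
31211
42211
33323
22312
12221
12210
Applying B3/S23 to generation 0 with these counts gives:
O....
.O...
OOO.O
.OO..
..O..
.....
which matches the target exactly.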